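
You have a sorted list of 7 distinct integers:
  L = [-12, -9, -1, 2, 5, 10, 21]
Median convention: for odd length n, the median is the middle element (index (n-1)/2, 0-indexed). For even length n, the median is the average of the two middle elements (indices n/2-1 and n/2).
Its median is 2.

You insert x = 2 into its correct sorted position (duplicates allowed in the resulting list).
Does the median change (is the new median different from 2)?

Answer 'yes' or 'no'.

Old median = 2
Insert x = 2
New median = 2
Changed? no

Answer: no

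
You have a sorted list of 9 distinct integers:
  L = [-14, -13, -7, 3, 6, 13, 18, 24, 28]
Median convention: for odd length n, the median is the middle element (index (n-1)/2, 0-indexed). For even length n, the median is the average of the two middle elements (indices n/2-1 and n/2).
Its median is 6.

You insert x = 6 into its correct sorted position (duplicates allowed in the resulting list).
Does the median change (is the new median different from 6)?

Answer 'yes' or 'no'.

Old median = 6
Insert x = 6
New median = 6
Changed? no

Answer: no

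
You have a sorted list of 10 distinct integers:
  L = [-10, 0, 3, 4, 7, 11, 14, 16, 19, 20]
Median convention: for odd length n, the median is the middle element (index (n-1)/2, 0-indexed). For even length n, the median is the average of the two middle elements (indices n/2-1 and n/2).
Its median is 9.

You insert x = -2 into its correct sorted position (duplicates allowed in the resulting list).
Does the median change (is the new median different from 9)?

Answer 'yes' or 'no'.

Answer: yes

Derivation:
Old median = 9
Insert x = -2
New median = 7
Changed? yes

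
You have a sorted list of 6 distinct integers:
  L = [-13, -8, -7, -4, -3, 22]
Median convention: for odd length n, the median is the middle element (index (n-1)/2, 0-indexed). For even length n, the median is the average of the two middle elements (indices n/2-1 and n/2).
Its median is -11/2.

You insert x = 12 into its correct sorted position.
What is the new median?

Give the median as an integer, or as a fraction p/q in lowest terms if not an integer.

Old list (sorted, length 6): [-13, -8, -7, -4, -3, 22]
Old median = -11/2
Insert x = 12
Old length even (6). Middle pair: indices 2,3 = -7,-4.
New length odd (7). New median = single middle element.
x = 12: 5 elements are < x, 1 elements are > x.
New sorted list: [-13, -8, -7, -4, -3, 12, 22]
New median = -4

Answer: -4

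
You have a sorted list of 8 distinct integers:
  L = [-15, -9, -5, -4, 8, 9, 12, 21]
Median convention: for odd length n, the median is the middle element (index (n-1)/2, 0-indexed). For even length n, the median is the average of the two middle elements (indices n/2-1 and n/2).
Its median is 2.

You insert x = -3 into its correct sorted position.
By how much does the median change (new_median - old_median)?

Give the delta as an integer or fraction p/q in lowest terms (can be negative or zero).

Answer: -5

Derivation:
Old median = 2
After inserting x = -3: new sorted = [-15, -9, -5, -4, -3, 8, 9, 12, 21]
New median = -3
Delta = -3 - 2 = -5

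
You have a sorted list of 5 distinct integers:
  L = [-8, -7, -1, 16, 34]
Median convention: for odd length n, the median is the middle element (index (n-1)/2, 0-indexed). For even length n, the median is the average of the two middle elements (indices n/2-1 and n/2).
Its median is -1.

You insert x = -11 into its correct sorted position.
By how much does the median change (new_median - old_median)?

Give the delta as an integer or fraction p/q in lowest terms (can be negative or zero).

Old median = -1
After inserting x = -11: new sorted = [-11, -8, -7, -1, 16, 34]
New median = -4
Delta = -4 - -1 = -3

Answer: -3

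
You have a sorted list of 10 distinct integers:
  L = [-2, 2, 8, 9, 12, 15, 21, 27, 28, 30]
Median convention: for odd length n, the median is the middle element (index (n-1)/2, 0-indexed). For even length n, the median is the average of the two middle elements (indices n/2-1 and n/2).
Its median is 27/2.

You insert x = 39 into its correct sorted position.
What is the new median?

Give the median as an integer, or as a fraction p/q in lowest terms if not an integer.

Old list (sorted, length 10): [-2, 2, 8, 9, 12, 15, 21, 27, 28, 30]
Old median = 27/2
Insert x = 39
Old length even (10). Middle pair: indices 4,5 = 12,15.
New length odd (11). New median = single middle element.
x = 39: 10 elements are < x, 0 elements are > x.
New sorted list: [-2, 2, 8, 9, 12, 15, 21, 27, 28, 30, 39]
New median = 15

Answer: 15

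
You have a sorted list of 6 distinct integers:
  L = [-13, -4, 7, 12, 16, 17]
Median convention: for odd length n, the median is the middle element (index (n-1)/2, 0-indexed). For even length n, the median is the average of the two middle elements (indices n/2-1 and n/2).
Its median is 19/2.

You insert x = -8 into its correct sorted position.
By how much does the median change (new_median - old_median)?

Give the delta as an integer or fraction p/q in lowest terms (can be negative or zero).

Old median = 19/2
After inserting x = -8: new sorted = [-13, -8, -4, 7, 12, 16, 17]
New median = 7
Delta = 7 - 19/2 = -5/2

Answer: -5/2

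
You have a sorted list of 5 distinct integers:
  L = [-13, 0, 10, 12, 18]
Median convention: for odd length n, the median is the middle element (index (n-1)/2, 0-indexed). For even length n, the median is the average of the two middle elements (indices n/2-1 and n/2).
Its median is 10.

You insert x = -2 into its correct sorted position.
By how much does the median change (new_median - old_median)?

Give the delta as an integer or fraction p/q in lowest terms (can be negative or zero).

Answer: -5

Derivation:
Old median = 10
After inserting x = -2: new sorted = [-13, -2, 0, 10, 12, 18]
New median = 5
Delta = 5 - 10 = -5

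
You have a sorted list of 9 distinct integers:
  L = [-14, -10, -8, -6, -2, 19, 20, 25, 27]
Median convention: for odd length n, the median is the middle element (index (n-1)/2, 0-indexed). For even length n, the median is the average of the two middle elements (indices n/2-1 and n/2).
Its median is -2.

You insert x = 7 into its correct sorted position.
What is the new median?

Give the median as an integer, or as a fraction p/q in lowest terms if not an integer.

Old list (sorted, length 9): [-14, -10, -8, -6, -2, 19, 20, 25, 27]
Old median = -2
Insert x = 7
Old length odd (9). Middle was index 4 = -2.
New length even (10). New median = avg of two middle elements.
x = 7: 5 elements are < x, 4 elements are > x.
New sorted list: [-14, -10, -8, -6, -2, 7, 19, 20, 25, 27]
New median = 5/2

Answer: 5/2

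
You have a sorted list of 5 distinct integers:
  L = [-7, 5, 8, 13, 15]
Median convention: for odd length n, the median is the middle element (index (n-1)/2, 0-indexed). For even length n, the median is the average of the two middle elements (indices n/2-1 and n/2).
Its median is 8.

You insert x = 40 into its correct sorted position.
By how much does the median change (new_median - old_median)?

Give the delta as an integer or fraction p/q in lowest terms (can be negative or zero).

Old median = 8
After inserting x = 40: new sorted = [-7, 5, 8, 13, 15, 40]
New median = 21/2
Delta = 21/2 - 8 = 5/2

Answer: 5/2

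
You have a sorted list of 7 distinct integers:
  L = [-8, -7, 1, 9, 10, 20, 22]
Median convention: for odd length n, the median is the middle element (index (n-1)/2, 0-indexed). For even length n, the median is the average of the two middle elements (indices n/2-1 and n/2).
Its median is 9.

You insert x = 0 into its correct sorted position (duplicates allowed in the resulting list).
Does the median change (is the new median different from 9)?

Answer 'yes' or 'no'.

Old median = 9
Insert x = 0
New median = 5
Changed? yes

Answer: yes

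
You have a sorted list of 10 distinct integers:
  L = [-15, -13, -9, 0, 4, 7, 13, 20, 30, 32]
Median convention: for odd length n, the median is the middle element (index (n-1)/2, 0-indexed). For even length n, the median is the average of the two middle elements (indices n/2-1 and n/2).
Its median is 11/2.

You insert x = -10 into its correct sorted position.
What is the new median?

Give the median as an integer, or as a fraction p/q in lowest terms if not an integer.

Answer: 4

Derivation:
Old list (sorted, length 10): [-15, -13, -9, 0, 4, 7, 13, 20, 30, 32]
Old median = 11/2
Insert x = -10
Old length even (10). Middle pair: indices 4,5 = 4,7.
New length odd (11). New median = single middle element.
x = -10: 2 elements are < x, 8 elements are > x.
New sorted list: [-15, -13, -10, -9, 0, 4, 7, 13, 20, 30, 32]
New median = 4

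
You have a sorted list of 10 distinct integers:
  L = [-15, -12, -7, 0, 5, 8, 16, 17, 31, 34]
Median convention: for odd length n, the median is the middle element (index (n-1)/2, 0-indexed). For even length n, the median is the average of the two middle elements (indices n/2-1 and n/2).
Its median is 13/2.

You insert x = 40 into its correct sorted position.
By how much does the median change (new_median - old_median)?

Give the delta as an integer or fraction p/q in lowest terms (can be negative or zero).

Answer: 3/2

Derivation:
Old median = 13/2
After inserting x = 40: new sorted = [-15, -12, -7, 0, 5, 8, 16, 17, 31, 34, 40]
New median = 8
Delta = 8 - 13/2 = 3/2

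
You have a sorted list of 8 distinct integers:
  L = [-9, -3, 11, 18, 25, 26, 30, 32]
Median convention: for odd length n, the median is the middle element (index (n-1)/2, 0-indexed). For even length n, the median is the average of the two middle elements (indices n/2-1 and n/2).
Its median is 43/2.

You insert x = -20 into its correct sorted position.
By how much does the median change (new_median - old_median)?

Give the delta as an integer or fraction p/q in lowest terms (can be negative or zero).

Old median = 43/2
After inserting x = -20: new sorted = [-20, -9, -3, 11, 18, 25, 26, 30, 32]
New median = 18
Delta = 18 - 43/2 = -7/2

Answer: -7/2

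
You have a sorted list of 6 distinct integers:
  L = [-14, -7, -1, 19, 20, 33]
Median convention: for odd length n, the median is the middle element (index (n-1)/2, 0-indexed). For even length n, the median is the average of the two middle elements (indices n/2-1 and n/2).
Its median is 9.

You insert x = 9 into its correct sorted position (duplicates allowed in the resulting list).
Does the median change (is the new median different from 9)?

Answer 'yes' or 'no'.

Old median = 9
Insert x = 9
New median = 9
Changed? no

Answer: no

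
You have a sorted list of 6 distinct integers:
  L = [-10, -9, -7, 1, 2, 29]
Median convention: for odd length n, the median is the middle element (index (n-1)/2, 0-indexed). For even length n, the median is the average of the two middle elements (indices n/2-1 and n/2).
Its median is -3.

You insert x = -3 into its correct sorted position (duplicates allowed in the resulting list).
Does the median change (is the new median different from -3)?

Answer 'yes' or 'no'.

Answer: no

Derivation:
Old median = -3
Insert x = -3
New median = -3
Changed? no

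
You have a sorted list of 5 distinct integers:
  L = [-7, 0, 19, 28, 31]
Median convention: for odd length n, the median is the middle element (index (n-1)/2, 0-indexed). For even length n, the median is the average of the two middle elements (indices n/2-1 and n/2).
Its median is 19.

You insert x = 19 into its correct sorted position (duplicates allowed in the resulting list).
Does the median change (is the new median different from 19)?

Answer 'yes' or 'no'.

Answer: no

Derivation:
Old median = 19
Insert x = 19
New median = 19
Changed? no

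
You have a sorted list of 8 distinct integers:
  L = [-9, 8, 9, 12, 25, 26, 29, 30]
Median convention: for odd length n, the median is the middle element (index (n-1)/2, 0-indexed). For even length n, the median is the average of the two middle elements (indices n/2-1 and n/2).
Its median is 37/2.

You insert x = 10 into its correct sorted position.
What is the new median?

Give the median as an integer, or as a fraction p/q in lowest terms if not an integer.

Old list (sorted, length 8): [-9, 8, 9, 12, 25, 26, 29, 30]
Old median = 37/2
Insert x = 10
Old length even (8). Middle pair: indices 3,4 = 12,25.
New length odd (9). New median = single middle element.
x = 10: 3 elements are < x, 5 elements are > x.
New sorted list: [-9, 8, 9, 10, 12, 25, 26, 29, 30]
New median = 12

Answer: 12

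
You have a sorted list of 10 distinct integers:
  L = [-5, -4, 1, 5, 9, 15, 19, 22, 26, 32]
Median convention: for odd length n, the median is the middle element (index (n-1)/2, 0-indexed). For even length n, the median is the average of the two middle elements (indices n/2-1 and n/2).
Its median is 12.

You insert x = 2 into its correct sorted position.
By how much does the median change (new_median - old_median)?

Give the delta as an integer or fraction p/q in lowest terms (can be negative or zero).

Answer: -3

Derivation:
Old median = 12
After inserting x = 2: new sorted = [-5, -4, 1, 2, 5, 9, 15, 19, 22, 26, 32]
New median = 9
Delta = 9 - 12 = -3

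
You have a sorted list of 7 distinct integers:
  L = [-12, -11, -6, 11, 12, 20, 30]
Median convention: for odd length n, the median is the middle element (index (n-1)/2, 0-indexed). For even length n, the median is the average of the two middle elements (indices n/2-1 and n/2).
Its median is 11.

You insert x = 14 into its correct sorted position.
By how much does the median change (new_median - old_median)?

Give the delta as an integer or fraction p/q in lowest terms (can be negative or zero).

Old median = 11
After inserting x = 14: new sorted = [-12, -11, -6, 11, 12, 14, 20, 30]
New median = 23/2
Delta = 23/2 - 11 = 1/2

Answer: 1/2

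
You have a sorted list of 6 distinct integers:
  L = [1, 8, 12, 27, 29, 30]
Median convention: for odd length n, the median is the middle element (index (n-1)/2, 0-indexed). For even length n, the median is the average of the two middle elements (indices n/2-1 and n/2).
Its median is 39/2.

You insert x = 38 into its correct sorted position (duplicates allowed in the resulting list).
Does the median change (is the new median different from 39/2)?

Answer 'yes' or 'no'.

Answer: yes

Derivation:
Old median = 39/2
Insert x = 38
New median = 27
Changed? yes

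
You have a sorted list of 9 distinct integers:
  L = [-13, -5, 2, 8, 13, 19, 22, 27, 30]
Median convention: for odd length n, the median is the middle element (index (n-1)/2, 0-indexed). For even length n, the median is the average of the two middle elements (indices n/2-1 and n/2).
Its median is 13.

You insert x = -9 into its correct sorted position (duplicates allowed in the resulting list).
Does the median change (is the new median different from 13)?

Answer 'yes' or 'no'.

Answer: yes

Derivation:
Old median = 13
Insert x = -9
New median = 21/2
Changed? yes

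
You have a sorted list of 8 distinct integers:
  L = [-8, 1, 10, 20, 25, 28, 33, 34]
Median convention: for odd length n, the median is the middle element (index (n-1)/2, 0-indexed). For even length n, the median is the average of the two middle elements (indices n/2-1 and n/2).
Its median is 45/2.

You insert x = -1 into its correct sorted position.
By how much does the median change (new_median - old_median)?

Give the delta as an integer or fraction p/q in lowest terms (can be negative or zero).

Answer: -5/2

Derivation:
Old median = 45/2
After inserting x = -1: new sorted = [-8, -1, 1, 10, 20, 25, 28, 33, 34]
New median = 20
Delta = 20 - 45/2 = -5/2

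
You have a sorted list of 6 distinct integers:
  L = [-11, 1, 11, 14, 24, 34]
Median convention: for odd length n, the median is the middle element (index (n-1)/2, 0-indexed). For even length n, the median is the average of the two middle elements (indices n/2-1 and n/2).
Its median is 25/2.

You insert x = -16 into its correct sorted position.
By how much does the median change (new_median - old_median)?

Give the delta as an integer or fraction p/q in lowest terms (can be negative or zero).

Old median = 25/2
After inserting x = -16: new sorted = [-16, -11, 1, 11, 14, 24, 34]
New median = 11
Delta = 11 - 25/2 = -3/2

Answer: -3/2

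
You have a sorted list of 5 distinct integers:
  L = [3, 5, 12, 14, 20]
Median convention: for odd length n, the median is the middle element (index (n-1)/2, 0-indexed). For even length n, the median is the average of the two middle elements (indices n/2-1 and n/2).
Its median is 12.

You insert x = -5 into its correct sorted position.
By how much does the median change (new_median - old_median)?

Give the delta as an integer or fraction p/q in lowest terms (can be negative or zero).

Old median = 12
After inserting x = -5: new sorted = [-5, 3, 5, 12, 14, 20]
New median = 17/2
Delta = 17/2 - 12 = -7/2

Answer: -7/2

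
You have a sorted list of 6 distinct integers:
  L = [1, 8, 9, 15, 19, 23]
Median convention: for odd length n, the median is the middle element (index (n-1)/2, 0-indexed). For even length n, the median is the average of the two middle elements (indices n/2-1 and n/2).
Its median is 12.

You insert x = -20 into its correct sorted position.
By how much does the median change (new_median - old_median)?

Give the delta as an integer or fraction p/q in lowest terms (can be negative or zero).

Answer: -3

Derivation:
Old median = 12
After inserting x = -20: new sorted = [-20, 1, 8, 9, 15, 19, 23]
New median = 9
Delta = 9 - 12 = -3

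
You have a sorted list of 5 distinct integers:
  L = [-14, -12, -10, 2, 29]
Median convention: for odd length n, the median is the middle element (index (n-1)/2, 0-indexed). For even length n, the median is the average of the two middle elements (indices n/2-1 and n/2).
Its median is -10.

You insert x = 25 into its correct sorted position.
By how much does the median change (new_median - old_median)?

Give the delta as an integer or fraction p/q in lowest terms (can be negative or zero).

Old median = -10
After inserting x = 25: new sorted = [-14, -12, -10, 2, 25, 29]
New median = -4
Delta = -4 - -10 = 6

Answer: 6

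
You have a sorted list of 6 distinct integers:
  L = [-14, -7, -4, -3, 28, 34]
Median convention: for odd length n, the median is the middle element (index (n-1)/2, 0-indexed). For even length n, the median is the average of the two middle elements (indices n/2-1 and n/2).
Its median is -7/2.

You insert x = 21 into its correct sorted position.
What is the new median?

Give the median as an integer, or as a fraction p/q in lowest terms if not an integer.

Old list (sorted, length 6): [-14, -7, -4, -3, 28, 34]
Old median = -7/2
Insert x = 21
Old length even (6). Middle pair: indices 2,3 = -4,-3.
New length odd (7). New median = single middle element.
x = 21: 4 elements are < x, 2 elements are > x.
New sorted list: [-14, -7, -4, -3, 21, 28, 34]
New median = -3

Answer: -3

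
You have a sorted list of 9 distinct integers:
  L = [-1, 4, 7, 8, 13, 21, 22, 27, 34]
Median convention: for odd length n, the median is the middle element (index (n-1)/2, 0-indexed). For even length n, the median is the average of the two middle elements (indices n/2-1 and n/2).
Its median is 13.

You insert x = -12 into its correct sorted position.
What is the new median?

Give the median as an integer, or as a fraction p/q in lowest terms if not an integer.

Old list (sorted, length 9): [-1, 4, 7, 8, 13, 21, 22, 27, 34]
Old median = 13
Insert x = -12
Old length odd (9). Middle was index 4 = 13.
New length even (10). New median = avg of two middle elements.
x = -12: 0 elements are < x, 9 elements are > x.
New sorted list: [-12, -1, 4, 7, 8, 13, 21, 22, 27, 34]
New median = 21/2

Answer: 21/2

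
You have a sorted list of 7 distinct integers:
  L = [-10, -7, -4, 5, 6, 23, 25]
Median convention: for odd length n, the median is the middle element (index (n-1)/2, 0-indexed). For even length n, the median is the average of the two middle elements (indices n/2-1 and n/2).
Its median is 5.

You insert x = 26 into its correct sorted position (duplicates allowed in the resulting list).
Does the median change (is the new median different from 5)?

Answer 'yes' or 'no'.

Answer: yes

Derivation:
Old median = 5
Insert x = 26
New median = 11/2
Changed? yes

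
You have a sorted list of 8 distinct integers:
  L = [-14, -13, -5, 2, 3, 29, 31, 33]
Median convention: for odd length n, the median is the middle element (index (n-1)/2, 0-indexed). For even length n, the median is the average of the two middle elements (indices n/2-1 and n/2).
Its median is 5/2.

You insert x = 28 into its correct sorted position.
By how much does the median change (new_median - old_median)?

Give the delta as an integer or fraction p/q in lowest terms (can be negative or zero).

Answer: 1/2

Derivation:
Old median = 5/2
After inserting x = 28: new sorted = [-14, -13, -5, 2, 3, 28, 29, 31, 33]
New median = 3
Delta = 3 - 5/2 = 1/2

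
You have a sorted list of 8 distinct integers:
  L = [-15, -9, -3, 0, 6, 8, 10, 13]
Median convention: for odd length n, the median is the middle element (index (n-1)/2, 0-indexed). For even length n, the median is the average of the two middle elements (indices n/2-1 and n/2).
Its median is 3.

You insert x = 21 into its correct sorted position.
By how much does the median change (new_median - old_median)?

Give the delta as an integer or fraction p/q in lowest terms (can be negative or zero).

Answer: 3

Derivation:
Old median = 3
After inserting x = 21: new sorted = [-15, -9, -3, 0, 6, 8, 10, 13, 21]
New median = 6
Delta = 6 - 3 = 3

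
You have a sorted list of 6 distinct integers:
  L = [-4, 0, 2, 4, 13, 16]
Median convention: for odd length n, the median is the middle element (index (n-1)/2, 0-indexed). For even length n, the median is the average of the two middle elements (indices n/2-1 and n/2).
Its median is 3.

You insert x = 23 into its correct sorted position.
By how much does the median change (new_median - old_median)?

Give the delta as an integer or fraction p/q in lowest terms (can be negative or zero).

Old median = 3
After inserting x = 23: new sorted = [-4, 0, 2, 4, 13, 16, 23]
New median = 4
Delta = 4 - 3 = 1

Answer: 1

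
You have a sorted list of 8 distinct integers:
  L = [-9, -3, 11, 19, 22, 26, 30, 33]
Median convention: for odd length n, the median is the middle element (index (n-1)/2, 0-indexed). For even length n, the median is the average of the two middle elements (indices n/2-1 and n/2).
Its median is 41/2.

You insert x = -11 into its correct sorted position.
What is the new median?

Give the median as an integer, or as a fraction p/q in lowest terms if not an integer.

Old list (sorted, length 8): [-9, -3, 11, 19, 22, 26, 30, 33]
Old median = 41/2
Insert x = -11
Old length even (8). Middle pair: indices 3,4 = 19,22.
New length odd (9). New median = single middle element.
x = -11: 0 elements are < x, 8 elements are > x.
New sorted list: [-11, -9, -3, 11, 19, 22, 26, 30, 33]
New median = 19

Answer: 19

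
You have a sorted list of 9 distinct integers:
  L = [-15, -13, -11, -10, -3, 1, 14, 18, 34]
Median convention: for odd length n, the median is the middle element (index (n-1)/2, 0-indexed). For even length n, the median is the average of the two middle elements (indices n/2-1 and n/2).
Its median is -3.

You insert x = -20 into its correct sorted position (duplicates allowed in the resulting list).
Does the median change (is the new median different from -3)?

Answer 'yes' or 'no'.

Old median = -3
Insert x = -20
New median = -13/2
Changed? yes

Answer: yes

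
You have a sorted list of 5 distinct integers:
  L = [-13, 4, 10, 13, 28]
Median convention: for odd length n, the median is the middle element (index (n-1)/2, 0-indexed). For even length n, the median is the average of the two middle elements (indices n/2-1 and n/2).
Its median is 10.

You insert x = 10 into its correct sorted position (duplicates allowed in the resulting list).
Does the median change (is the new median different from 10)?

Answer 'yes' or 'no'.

Answer: no

Derivation:
Old median = 10
Insert x = 10
New median = 10
Changed? no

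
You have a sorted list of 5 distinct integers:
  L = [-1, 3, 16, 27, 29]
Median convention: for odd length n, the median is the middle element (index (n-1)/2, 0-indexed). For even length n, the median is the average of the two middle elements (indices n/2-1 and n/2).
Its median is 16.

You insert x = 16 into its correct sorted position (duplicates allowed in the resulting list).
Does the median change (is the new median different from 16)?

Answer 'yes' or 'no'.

Answer: no

Derivation:
Old median = 16
Insert x = 16
New median = 16
Changed? no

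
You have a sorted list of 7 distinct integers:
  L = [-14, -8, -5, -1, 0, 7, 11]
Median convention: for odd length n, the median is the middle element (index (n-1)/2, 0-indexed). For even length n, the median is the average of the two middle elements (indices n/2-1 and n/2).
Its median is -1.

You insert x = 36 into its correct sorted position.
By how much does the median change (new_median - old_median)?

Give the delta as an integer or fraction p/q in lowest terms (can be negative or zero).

Answer: 1/2

Derivation:
Old median = -1
After inserting x = 36: new sorted = [-14, -8, -5, -1, 0, 7, 11, 36]
New median = -1/2
Delta = -1/2 - -1 = 1/2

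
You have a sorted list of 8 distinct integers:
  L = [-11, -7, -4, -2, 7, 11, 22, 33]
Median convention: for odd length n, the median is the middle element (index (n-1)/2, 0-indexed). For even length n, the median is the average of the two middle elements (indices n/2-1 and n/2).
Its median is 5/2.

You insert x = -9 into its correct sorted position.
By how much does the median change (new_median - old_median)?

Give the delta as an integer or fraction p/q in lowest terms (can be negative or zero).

Old median = 5/2
After inserting x = -9: new sorted = [-11, -9, -7, -4, -2, 7, 11, 22, 33]
New median = -2
Delta = -2 - 5/2 = -9/2

Answer: -9/2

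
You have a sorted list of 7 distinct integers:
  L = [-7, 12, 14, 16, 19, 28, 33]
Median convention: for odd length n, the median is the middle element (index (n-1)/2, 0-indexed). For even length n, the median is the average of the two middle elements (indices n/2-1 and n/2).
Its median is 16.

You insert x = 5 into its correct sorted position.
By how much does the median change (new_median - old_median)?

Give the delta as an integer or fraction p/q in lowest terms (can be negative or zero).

Old median = 16
After inserting x = 5: new sorted = [-7, 5, 12, 14, 16, 19, 28, 33]
New median = 15
Delta = 15 - 16 = -1

Answer: -1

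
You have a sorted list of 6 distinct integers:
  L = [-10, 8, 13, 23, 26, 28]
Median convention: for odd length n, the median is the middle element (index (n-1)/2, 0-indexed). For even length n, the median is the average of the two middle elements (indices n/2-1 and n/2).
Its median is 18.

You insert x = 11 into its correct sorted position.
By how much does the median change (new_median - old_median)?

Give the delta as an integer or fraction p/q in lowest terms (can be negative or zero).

Old median = 18
After inserting x = 11: new sorted = [-10, 8, 11, 13, 23, 26, 28]
New median = 13
Delta = 13 - 18 = -5

Answer: -5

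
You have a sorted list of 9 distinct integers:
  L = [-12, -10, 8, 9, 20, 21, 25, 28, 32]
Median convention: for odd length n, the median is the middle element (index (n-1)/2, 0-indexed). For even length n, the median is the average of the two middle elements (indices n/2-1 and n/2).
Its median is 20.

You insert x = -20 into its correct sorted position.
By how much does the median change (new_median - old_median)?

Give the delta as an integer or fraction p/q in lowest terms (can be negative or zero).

Answer: -11/2

Derivation:
Old median = 20
After inserting x = -20: new sorted = [-20, -12, -10, 8, 9, 20, 21, 25, 28, 32]
New median = 29/2
Delta = 29/2 - 20 = -11/2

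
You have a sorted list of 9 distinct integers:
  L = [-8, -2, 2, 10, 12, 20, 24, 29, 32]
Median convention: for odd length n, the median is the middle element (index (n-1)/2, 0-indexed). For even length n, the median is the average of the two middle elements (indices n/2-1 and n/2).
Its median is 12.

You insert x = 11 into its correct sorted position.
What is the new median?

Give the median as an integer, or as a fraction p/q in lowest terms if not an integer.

Answer: 23/2

Derivation:
Old list (sorted, length 9): [-8, -2, 2, 10, 12, 20, 24, 29, 32]
Old median = 12
Insert x = 11
Old length odd (9). Middle was index 4 = 12.
New length even (10). New median = avg of two middle elements.
x = 11: 4 elements are < x, 5 elements are > x.
New sorted list: [-8, -2, 2, 10, 11, 12, 20, 24, 29, 32]
New median = 23/2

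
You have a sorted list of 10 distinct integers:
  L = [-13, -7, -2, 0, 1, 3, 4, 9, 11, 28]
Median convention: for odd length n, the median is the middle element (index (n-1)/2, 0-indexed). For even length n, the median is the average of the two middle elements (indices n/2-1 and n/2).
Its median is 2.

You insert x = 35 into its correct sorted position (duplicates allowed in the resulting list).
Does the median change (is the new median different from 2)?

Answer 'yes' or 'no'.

Old median = 2
Insert x = 35
New median = 3
Changed? yes

Answer: yes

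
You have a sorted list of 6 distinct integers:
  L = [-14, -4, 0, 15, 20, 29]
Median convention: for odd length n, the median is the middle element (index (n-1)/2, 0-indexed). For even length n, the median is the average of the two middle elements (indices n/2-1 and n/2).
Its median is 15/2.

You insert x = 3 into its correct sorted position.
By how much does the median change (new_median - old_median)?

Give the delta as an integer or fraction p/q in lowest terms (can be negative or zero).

Old median = 15/2
After inserting x = 3: new sorted = [-14, -4, 0, 3, 15, 20, 29]
New median = 3
Delta = 3 - 15/2 = -9/2

Answer: -9/2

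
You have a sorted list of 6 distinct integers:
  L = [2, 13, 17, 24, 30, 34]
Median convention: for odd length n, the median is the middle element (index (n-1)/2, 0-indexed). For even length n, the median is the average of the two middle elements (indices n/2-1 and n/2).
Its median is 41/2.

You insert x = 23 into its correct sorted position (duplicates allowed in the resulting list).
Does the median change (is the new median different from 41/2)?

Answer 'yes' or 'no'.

Old median = 41/2
Insert x = 23
New median = 23
Changed? yes

Answer: yes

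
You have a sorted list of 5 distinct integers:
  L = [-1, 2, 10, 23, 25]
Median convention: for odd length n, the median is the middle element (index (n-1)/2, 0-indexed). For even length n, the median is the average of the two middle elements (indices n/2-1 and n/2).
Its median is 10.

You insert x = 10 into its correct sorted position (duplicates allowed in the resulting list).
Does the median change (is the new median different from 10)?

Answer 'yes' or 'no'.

Answer: no

Derivation:
Old median = 10
Insert x = 10
New median = 10
Changed? no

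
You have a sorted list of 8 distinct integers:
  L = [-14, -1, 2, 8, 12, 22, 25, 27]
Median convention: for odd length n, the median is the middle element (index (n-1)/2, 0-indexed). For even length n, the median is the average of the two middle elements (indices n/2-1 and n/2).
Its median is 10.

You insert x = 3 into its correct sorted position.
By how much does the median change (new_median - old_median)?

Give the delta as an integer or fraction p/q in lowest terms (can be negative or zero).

Old median = 10
After inserting x = 3: new sorted = [-14, -1, 2, 3, 8, 12, 22, 25, 27]
New median = 8
Delta = 8 - 10 = -2

Answer: -2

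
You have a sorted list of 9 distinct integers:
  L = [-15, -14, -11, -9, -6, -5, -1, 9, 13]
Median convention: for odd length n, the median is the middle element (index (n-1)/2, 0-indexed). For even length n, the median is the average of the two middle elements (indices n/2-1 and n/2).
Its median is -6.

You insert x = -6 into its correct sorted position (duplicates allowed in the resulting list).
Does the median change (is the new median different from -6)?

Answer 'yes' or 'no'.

Answer: no

Derivation:
Old median = -6
Insert x = -6
New median = -6
Changed? no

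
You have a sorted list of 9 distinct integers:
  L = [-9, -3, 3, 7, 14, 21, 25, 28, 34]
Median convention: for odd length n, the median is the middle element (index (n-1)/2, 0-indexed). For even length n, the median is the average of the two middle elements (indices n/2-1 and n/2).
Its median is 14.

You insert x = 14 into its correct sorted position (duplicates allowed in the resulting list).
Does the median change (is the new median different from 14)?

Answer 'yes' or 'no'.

Old median = 14
Insert x = 14
New median = 14
Changed? no

Answer: no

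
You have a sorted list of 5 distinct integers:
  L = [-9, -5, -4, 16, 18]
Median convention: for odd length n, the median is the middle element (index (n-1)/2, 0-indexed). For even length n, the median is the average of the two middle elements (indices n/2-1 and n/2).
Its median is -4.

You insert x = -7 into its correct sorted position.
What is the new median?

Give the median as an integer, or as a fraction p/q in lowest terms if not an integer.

Old list (sorted, length 5): [-9, -5, -4, 16, 18]
Old median = -4
Insert x = -7
Old length odd (5). Middle was index 2 = -4.
New length even (6). New median = avg of two middle elements.
x = -7: 1 elements are < x, 4 elements are > x.
New sorted list: [-9, -7, -5, -4, 16, 18]
New median = -9/2

Answer: -9/2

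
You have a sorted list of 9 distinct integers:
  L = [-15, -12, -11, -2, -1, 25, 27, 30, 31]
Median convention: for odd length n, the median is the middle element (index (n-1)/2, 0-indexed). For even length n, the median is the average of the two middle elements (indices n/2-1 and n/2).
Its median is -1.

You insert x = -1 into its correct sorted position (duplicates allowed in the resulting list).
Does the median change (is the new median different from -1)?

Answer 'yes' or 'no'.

Old median = -1
Insert x = -1
New median = -1
Changed? no

Answer: no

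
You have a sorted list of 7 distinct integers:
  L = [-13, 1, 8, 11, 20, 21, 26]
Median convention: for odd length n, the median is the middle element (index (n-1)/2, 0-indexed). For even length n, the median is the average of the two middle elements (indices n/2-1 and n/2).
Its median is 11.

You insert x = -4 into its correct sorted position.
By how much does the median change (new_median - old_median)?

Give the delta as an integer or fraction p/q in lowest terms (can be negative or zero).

Old median = 11
After inserting x = -4: new sorted = [-13, -4, 1, 8, 11, 20, 21, 26]
New median = 19/2
Delta = 19/2 - 11 = -3/2

Answer: -3/2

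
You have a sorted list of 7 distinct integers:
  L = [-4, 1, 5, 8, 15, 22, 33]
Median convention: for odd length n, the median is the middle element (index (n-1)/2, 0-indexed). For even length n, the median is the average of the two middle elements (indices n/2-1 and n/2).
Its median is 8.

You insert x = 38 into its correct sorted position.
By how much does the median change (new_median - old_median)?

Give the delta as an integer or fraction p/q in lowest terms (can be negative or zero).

Old median = 8
After inserting x = 38: new sorted = [-4, 1, 5, 8, 15, 22, 33, 38]
New median = 23/2
Delta = 23/2 - 8 = 7/2

Answer: 7/2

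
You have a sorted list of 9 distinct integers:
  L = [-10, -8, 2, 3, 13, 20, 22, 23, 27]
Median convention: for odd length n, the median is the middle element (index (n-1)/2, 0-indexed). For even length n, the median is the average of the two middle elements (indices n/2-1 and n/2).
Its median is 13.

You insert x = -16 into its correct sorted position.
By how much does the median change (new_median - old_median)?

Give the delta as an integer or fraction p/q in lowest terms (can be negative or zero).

Old median = 13
After inserting x = -16: new sorted = [-16, -10, -8, 2, 3, 13, 20, 22, 23, 27]
New median = 8
Delta = 8 - 13 = -5

Answer: -5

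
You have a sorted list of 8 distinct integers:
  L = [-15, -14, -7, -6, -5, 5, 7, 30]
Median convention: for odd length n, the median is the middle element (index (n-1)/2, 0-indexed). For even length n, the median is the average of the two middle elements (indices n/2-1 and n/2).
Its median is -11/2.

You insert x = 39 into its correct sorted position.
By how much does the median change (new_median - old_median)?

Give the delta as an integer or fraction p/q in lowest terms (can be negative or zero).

Old median = -11/2
After inserting x = 39: new sorted = [-15, -14, -7, -6, -5, 5, 7, 30, 39]
New median = -5
Delta = -5 - -11/2 = 1/2

Answer: 1/2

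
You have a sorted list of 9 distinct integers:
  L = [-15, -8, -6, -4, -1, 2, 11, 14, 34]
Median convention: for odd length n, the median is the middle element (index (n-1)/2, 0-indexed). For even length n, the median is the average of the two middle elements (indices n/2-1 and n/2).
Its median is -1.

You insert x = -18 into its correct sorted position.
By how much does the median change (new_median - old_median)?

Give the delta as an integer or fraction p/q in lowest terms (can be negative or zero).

Answer: -3/2

Derivation:
Old median = -1
After inserting x = -18: new sorted = [-18, -15, -8, -6, -4, -1, 2, 11, 14, 34]
New median = -5/2
Delta = -5/2 - -1 = -3/2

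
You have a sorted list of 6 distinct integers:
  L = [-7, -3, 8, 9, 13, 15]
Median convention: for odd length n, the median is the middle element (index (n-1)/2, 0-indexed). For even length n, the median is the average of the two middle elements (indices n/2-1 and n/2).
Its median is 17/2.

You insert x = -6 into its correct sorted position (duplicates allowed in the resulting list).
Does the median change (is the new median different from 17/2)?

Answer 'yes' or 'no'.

Answer: yes

Derivation:
Old median = 17/2
Insert x = -6
New median = 8
Changed? yes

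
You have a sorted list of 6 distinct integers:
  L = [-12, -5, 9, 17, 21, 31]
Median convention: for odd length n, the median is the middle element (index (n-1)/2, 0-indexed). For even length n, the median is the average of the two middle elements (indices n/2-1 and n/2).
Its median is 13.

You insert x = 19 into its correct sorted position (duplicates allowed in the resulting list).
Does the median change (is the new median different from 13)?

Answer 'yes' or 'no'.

Answer: yes

Derivation:
Old median = 13
Insert x = 19
New median = 17
Changed? yes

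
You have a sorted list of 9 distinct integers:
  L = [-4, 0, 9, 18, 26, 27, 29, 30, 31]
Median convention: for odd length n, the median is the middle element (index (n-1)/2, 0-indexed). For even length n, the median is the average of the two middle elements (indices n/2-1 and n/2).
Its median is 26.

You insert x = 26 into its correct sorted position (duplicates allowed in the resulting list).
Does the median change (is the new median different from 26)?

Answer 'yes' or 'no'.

Old median = 26
Insert x = 26
New median = 26
Changed? no

Answer: no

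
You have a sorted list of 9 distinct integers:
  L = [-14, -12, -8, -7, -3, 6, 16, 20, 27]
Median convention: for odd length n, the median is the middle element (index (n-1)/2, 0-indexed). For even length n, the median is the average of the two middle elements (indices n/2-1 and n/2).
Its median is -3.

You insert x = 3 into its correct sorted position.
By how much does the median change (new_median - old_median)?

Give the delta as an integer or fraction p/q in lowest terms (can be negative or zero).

Answer: 3

Derivation:
Old median = -3
After inserting x = 3: new sorted = [-14, -12, -8, -7, -3, 3, 6, 16, 20, 27]
New median = 0
Delta = 0 - -3 = 3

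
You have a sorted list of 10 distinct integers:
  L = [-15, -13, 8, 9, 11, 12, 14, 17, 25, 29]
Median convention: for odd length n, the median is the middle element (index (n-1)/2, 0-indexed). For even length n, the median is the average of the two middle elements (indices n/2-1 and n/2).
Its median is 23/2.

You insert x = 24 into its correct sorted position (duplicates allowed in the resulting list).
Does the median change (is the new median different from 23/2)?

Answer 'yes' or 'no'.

Answer: yes

Derivation:
Old median = 23/2
Insert x = 24
New median = 12
Changed? yes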